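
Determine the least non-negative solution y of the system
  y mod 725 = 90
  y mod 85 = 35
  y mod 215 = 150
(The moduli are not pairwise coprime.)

304590

gcd(725, 85) = 5 and 5 | (35 − 90), so the pair is consistent; merging gives y ≡ 8790 (mod 12325), where 12325 = lcm(725, 85).
gcd(12325, 215) = 5 and 5 | (150 − 8790), so the pair is consistent; merging gives y ≡ 304590 (mod 529975), where 529975 = lcm(12325, 215).
The solution is unique modulo lcm(725, 85, 215) = 529975.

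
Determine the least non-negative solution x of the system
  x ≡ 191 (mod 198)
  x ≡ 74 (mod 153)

2369

gcd(198, 153) = 9 and 9 | (74 − 191), so the pair is consistent; merging gives x ≡ 2369 (mod 3366), where 3366 = lcm(198, 153).
The solution is unique modulo lcm(198, 153) = 3366.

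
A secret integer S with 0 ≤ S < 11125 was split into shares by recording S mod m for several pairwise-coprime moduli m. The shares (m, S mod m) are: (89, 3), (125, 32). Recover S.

7657

Combine the congruences pairwise.
From S ≡ 3 (mod 89) write S = 3 + 89t. Substituting into S ≡ 32 (mod 125) gives 89t ≡ 29 (mod 125), and since 89⁻¹ ≡ 59 (mod 125), t ≡ 86. Hence S ≡ 3 + 89·86 = 7657 (mod 11125).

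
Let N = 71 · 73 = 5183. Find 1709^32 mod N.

1232

Mod 71: 1709 ≡ 5; 5^32 ≡ 25 (mod 71).
Mod 73: 1709 ≡ 30; 30^32 ≡ 64 (mod 73).
Combine by CRT: x ≡ 25 (mod 71), x ≡ 64 (mod 73) ⇒ x ≡ 1232 (mod 5183).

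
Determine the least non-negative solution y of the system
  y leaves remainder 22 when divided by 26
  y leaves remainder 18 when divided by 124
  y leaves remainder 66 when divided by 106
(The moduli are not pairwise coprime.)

63878

gcd(26, 124) = 2 and 2 | (18 − 22), so the pair is consistent; merging gives y ≡ 1010 (mod 1612), where 1612 = lcm(26, 124).
gcd(1612, 106) = 2 and 2 | (66 − 1010), so the pair is consistent; merging gives y ≡ 63878 (mod 85436), where 85436 = lcm(1612, 106).
The solution is unique modulo lcm(26, 124, 106) = 85436.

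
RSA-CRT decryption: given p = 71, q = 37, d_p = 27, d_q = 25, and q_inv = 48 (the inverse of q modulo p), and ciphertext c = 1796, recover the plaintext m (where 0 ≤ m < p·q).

m₁ = c^(d_p) mod p: c ≡ 21 (mod 71), and 21^27 mod 71 = 35.
m₂ = c^(d_q) mod q: c ≡ 20 (mod 37), and 20^25 mod 37 = 15.
h = q_inv·(m₁ − m₂) mod p = 48·(35 − 15) mod 71 = 37.
m = m₂ + h·q = 15 + 37·37 = 1384.

1384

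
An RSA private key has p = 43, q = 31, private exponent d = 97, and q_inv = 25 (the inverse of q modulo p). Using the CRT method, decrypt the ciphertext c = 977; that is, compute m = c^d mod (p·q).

814

d_p = d mod (p−1) = 97 mod 42 = 13; d_q = d mod (q−1) = 7.
m₁ = c^(d_p) mod p: c ≡ 31 (mod 43), and 31^13 mod 43 = 40.
m₂ = c^(d_q) mod q: c ≡ 16 (mod 31), and 16^7 mod 31 = 8.
h = q_inv·(m₁ − m₂) mod p = 25·(40 − 8) mod 43 = 26.
m = m₂ + h·q = 8 + 26·31 = 814.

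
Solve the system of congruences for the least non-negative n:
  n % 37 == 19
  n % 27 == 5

167

From n ≡ 19 (mod 37) write n = 19 + 37t. Substituting into n ≡ 5 (mod 27) gives 37t ≡ 13 (mod 27), and since 10⁻¹ ≡ 19 (mod 27), t ≡ 4. Hence n ≡ 19 + 37·4 = 167 (mod 999).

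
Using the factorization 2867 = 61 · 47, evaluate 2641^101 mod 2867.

1698

Mod 61: 2641 ≡ 18; by Fermat, exponent reduces to 101 mod 60 = 41; 18^41 ≡ 51 (mod 61).
Mod 47: 2641 ≡ 9; by Fermat, exponent reduces to 101 mod 46 = 9; 9^9 ≡ 6 (mod 47).
Combine by CRT: x ≡ 51 (mod 61), x ≡ 6 (mod 47) ⇒ x ≡ 1698 (mod 2867).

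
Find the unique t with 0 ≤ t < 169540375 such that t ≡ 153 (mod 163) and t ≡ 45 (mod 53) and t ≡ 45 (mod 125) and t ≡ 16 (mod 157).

From t ≡ 153 (mod 163) write t = 153 + 163s. Substituting into t ≡ 45 (mod 53) gives 163s ≡ 51 (mod 53), and since 4⁻¹ ≡ 40 (mod 53), s ≡ 26. Hence t ≡ 153 + 163·26 = 4391 (mod 8639).
From t ≡ 4391 (mod 8639) write t = 4391 + 8639s. Substituting into t ≡ 45 (mod 125) gives 8639s ≡ 29 (mod 125), and since 14⁻¹ ≡ 9 (mod 125), s ≡ 11. Hence t ≡ 4391 + 8639·11 = 99420 (mod 1079875).
From t ≡ 99420 (mod 1079875) write t = 99420 + 1079875s. Substituting into t ≡ 16 (mod 157) gives 1079875s ≡ 134 (mod 157), and since 29⁻¹ ≡ 65 (mod 157), s ≡ 75. Hence t ≡ 99420 + 1079875·75 = 81090045 (mod 169540375).

81090045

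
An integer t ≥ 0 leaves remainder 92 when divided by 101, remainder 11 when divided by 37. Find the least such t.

From t ≡ 92 (mod 101) write t = 92 + 101s. Substituting into t ≡ 11 (mod 37) gives 101s ≡ 30 (mod 37), and since 27⁻¹ ≡ 11 (mod 37), s ≡ 34. Hence t ≡ 92 + 101·34 = 3526 (mod 3737).

3526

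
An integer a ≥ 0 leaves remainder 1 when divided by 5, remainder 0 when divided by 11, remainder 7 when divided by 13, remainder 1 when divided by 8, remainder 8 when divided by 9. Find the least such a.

2321

From a ≡ 1 (mod 5) write a = 1 + 5t. Substituting into a ≡ 0 (mod 11) gives 5t ≡ 10 (mod 11), and since 5⁻¹ ≡ 9 (mod 11), t ≡ 2. Hence a ≡ 1 + 5·2 = 11 (mod 55).
From a ≡ 11 (mod 55) write a = 11 + 55t. Substituting into a ≡ 7 (mod 13) gives 55t ≡ 9 (mod 13), and since 3⁻¹ ≡ 9 (mod 13), t ≡ 3. Hence a ≡ 11 + 55·3 = 176 (mod 715).
From a ≡ 176 (mod 715) write a = 176 + 715t. Substituting into a ≡ 1 (mod 8) gives 715t ≡ 1 (mod 8), and since 3⁻¹ ≡ 3 (mod 8), t ≡ 3. Hence a ≡ 176 + 715·3 = 2321 (mod 5720).
From a ≡ 2321 (mod 5720) write a = 2321 + 5720t. Substituting into a ≡ 8 (mod 9) gives 5720t ≡ 0 (mod 9), and since 5⁻¹ ≡ 2 (mod 9), t ≡ 0. Hence a ≡ 2321 + 5720·0 = 2321 (mod 51480).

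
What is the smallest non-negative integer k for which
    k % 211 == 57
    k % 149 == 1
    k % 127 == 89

The moduli are pairwise coprime; N = 211·149·127 = 3992753.
N/211 = 18923; 18923 ≡ 144 (mod 211); 144·148 ≡ 1, so inverse 148.
N/149 = 26797; 26797 ≡ 126 (mod 149); 126·136 ≡ 1, so inverse 136.
N/127 = 31439; 31439 ≡ 70 (mod 127); 70·49 ≡ 1, so inverse 49.
k ≡ 57·18923·148 + 1·26797·136 + 89·31439·49 = 300384299.
300384299 mod 3992753 = 927824.

927824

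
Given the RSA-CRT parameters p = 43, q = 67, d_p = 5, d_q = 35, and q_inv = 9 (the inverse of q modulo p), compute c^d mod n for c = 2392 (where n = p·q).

m₁ = c^(d_p) mod p: c ≡ 27 (mod 43), and 27^5 mod 43 = 22.
m₂ = c^(d_q) mod q: c ≡ 47 (mod 67), and 47^35 mod 67 = 65.
h = q_inv·(m₁ − m₂) mod p = 9·(22 − 65) mod 43 = 0.
m = m₂ + h·q = 65 + 0·67 = 65.

65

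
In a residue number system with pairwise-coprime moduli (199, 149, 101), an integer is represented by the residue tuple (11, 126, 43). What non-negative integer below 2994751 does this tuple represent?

1491914

The moduli are pairwise coprime; N = 199·149·101 = 2994751.
N/199 = 15049; 15049 ≡ 124 (mod 199); 124·130 ≡ 1, so inverse 130.
N/149 = 20099; 20099 ≡ 133 (mod 149); 133·121 ≡ 1, so inverse 121.
N/101 = 29651; 29651 ≡ 58 (mod 101); 58·54 ≡ 1, so inverse 54.
x ≡ 11·15049·130 + 126·20099·121 + 43·29651·54 = 396799046.
396799046 mod 2994751 = 1491914.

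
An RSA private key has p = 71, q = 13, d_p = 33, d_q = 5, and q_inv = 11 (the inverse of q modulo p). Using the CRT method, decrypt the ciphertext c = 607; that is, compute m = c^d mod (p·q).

m₁ = c^(d_p) mod p: c ≡ 39 (mod 71), and 39^33 mod 71 = 26.
m₂ = c^(d_q) mod q: c ≡ 9 (mod 13), and 9^5 mod 13 = 3.
h = q_inv·(m₁ − m₂) mod p = 11·(26 − 3) mod 71 = 40.
m = m₂ + h·q = 3 + 40·13 = 523.

523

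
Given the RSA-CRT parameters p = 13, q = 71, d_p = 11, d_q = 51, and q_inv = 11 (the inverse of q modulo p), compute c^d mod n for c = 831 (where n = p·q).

m₁ = c^(d_p) mod p: c ≡ 12 (mod 13), and 12^11 mod 13 = 12.
m₂ = c^(d_q) mod q: c ≡ 50 (mod 71), and 50^51 mod 71 = 4.
h = q_inv·(m₁ − m₂) mod p = 11·(12 − 4) mod 13 = 10.
m = m₂ + h·q = 4 + 10·71 = 714.

714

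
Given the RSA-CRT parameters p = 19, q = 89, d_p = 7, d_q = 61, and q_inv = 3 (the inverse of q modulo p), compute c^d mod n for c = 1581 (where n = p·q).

m₁ = c^(d_p) mod p: c ≡ 4 (mod 19), and 4^7 mod 19 = 6.
m₂ = c^(d_q) mod q: c ≡ 68 (mod 89), and 68^61 mod 89 = 40.
h = q_inv·(m₁ − m₂) mod p = 3·(6 − 40) mod 19 = 12.
m = m₂ + h·q = 40 + 12·89 = 1108.

1108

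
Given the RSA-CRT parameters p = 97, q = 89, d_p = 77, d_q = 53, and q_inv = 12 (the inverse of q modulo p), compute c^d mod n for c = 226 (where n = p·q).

m₁ = c^(d_p) mod p: c ≡ 32 (mod 97), and 32^77 mod 97 = 2.
m₂ = c^(d_q) mod q: c ≡ 48 (mod 89), and 48^53 mod 89 = 66.
h = q_inv·(m₁ − m₂) mod p = 12·(2 − 66) mod 97 = 8.
m = m₂ + h·q = 66 + 8·89 = 778.

778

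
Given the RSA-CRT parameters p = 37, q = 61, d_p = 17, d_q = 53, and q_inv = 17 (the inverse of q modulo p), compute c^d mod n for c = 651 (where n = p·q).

m₁ = c^(d_p) mod p: c ≡ 22 (mod 37), and 22^17 mod 37 = 5.
m₂ = c^(d_q) mod q: c ≡ 41 (mod 61), and 41^53 mod 61 = 52.
h = q_inv·(m₁ − m₂) mod p = 17·(5 − 52) mod 37 = 15.
m = m₂ + h·q = 52 + 15·61 = 967.

967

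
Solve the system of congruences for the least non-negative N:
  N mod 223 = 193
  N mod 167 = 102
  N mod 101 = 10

348965

Combine the congruences pairwise.
From N ≡ 193 (mod 223) write N = 193 + 223t. Substituting into N ≡ 102 (mod 167) gives 223t ≡ 76 (mod 167), and since 56⁻¹ ≡ 3 (mod 167), t ≡ 61. Hence N ≡ 193 + 223·61 = 13796 (mod 37241).
From N ≡ 13796 (mod 37241) write N = 13796 + 37241t. Substituting into N ≡ 10 (mod 101) gives 37241t ≡ 51 (mod 101), and since 73⁻¹ ≡ 18 (mod 101), t ≡ 9. Hence N ≡ 13796 + 37241·9 = 348965 (mod 3761341).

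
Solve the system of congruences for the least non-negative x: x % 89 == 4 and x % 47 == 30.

From x ≡ 4 (mod 89) write x = 4 + 89t. Substituting into x ≡ 30 (mod 47) gives 89t ≡ 26 (mod 47), and since 42⁻¹ ≡ 28 (mod 47), t ≡ 23. Hence x ≡ 4 + 89·23 = 2051 (mod 4183).

2051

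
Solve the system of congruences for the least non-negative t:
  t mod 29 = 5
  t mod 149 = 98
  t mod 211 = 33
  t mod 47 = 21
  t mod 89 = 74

2602890336

Combine the congruences pairwise.
From t ≡ 5 (mod 29) write t = 5 + 29s. Substituting into t ≡ 98 (mod 149) gives 29s ≡ 93 (mod 149), and since 29⁻¹ ≡ 36 (mod 149), s ≡ 70. Hence t ≡ 5 + 29·70 = 2035 (mod 4321).
From t ≡ 2035 (mod 4321) write t = 2035 + 4321s. Substituting into t ≡ 33 (mod 211) gives 4321s ≡ 108 (mod 211), and since 101⁻¹ ≡ 117 (mod 211), s ≡ 187. Hence t ≡ 2035 + 4321·187 = 810062 (mod 911731).
From t ≡ 810062 (mod 911731) write t = 810062 + 911731s. Substituting into t ≡ 21 (mod 47) gives 911731s ≡ 4 (mod 47), and since 25⁻¹ ≡ 32 (mod 47), s ≡ 34. Hence t ≡ 810062 + 911731·34 = 31808916 (mod 42851357).
From t ≡ 31808916 (mod 42851357) write t = 31808916 + 42851357s. Substituting into t ≡ 74 (mod 89) gives 42851357s ≡ 25 (mod 89), and since 82⁻¹ ≡ 38 (mod 89), s ≡ 60. Hence t ≡ 31808916 + 42851357·60 = 2602890336 (mod 3813770773).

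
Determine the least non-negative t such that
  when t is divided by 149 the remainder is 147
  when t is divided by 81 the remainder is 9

7299

From t ≡ 147 (mod 149) write t = 147 + 149s. Substituting into t ≡ 9 (mod 81) gives 149s ≡ 24 (mod 81), and since 68⁻¹ ≡ 56 (mod 81), s ≡ 48. Hence t ≡ 147 + 149·48 = 7299 (mod 12069).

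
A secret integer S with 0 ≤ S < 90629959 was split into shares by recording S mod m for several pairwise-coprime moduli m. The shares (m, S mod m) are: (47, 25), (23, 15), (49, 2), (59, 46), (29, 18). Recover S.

Combine the congruences pairwise.
From S ≡ 25 (mod 47) write S = 25 + 47t. Substituting into S ≡ 15 (mod 23) gives 47t ≡ 13 (mod 23), and since 1⁻¹ ≡ 1 (mod 23), t ≡ 13. Hence S ≡ 25 + 47·13 = 636 (mod 1081).
From S ≡ 636 (mod 1081) write S = 636 + 1081t. Substituting into S ≡ 2 (mod 49) gives 1081t ≡ 3 (mod 49), and since 3⁻¹ ≡ 33 (mod 49), t ≡ 1. Hence S ≡ 636 + 1081·1 = 1717 (mod 52969).
From S ≡ 1717 (mod 52969) write S = 1717 + 52969t. Substituting into S ≡ 46 (mod 59) gives 52969t ≡ 40 (mod 59), and since 46⁻¹ ≡ 9 (mod 59), t ≡ 6. Hence S ≡ 1717 + 52969·6 = 319531 (mod 3125171).
From S ≡ 319531 (mod 3125171) write S = 319531 + 3125171t. Substituting into S ≡ 18 (mod 29) gives 3125171t ≡ 9 (mod 29), and since 15⁻¹ ≡ 2 (mod 29), t ≡ 18. Hence S ≡ 319531 + 3125171·18 = 56572609 (mod 90629959).

56572609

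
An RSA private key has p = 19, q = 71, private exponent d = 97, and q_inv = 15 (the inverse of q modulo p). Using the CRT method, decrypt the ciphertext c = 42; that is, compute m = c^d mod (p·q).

d_p = d mod (p−1) = 97 mod 18 = 7; d_q = d mod (q−1) = 27.
m₁ = c^(d_p) mod p: c ≡ 4 (mod 19), and 4^7 mod 19 = 6.
m₂ = c^(d_q) mod q: c ≡ 42 (mod 71), and 42^27 mod 71 = 52.
h = q_inv·(m₁ − m₂) mod p = 15·(6 − 52) mod 19 = 13.
m = m₂ + h·q = 52 + 13·71 = 975.

975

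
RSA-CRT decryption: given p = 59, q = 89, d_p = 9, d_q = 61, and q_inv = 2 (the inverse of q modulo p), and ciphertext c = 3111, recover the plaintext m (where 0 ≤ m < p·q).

m₁ = c^(d_p) mod p: c ≡ 43 (mod 59), and 43^9 mod 59 = 10.
m₂ = c^(d_q) mod q: c ≡ 85 (mod 89), and 85^61 mod 89 = 87.
h = q_inv·(m₁ − m₂) mod p = 2·(10 − 87) mod 59 = 23.
m = m₂ + h·q = 87 + 23·89 = 2134.

2134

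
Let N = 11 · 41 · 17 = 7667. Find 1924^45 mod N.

Mod 11: 1924 ≡ 10; by Fermat, exponent reduces to 45 mod 10 = 5; 10^5 ≡ 10 (mod 11).
Mod 41: 1924 ≡ 38; by Fermat, exponent reduces to 45 mod 40 = 5; 38^5 ≡ 3 (mod 41).
Mod 17: 1924 ≡ 3; by Fermat, exponent reduces to 45 mod 16 = 13; 3^13 ≡ 12 (mod 17).
Combine by CRT: x ≡ 10 (mod 11), x ≡ 3 (mod 41), x ≡ 12 (mod 17) ⇒ x ≡ 7424 (mod 7667).

7424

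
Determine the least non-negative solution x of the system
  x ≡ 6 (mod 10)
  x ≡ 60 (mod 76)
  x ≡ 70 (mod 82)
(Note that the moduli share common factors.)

gcd(10, 76) = 2 and 2 | (60 − 6), so the pair is consistent; merging gives x ≡ 136 (mod 380), where 380 = lcm(10, 76).
gcd(380, 82) = 2 and 2 | (70 − 136), so the pair is consistent; merging gives x ≡ 13436 (mod 15580), where 15580 = lcm(380, 82).
The solution is unique modulo lcm(10, 76, 82) = 15580.

13436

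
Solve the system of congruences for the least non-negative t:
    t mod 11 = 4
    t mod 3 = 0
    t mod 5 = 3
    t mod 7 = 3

213

The moduli are pairwise coprime; N = 11·3·5·7 = 1155.
N/11 = 105; 105 ≡ 6 (mod 11); 6·2 ≡ 1, so inverse 2.
N/3 = 385; 385 ≡ 1 (mod 3), inverse 1.
N/5 = 231; 231 ≡ 1 (mod 5), inverse 1.
N/7 = 165; 165 ≡ 4 (mod 7); 4·2 ≡ 1, so inverse 2.
t ≡ 4·105·2 + 0·385·1 + 3·231·1 + 3·165·2 = 2523.
2523 mod 1155 = 213.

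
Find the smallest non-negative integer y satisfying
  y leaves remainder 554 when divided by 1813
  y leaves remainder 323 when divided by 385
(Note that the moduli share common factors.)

gcd(1813, 385) = 7 and 7 | (323 − 554), so the pair is consistent; merging gives y ≡ 60383 (mod 99715), where 99715 = lcm(1813, 385).
The solution is unique modulo lcm(1813, 385) = 99715.

60383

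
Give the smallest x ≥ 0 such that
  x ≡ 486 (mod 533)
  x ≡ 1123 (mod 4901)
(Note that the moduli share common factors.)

197163

Combine the congruences pairwise.
gcd(533, 4901) = 13 and 13 | (1123 − 486), so the pair is consistent; merging gives x ≡ 197163 (mod 200941), where 200941 = lcm(533, 4901).
The solution is unique modulo lcm(533, 4901) = 200941.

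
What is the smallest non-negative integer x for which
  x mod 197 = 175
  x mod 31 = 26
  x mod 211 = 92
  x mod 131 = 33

Combine the congruences pairwise.
From x ≡ 175 (mod 197) write x = 175 + 197t. Substituting into x ≡ 26 (mod 31) gives 197t ≡ 6 (mod 31), and since 11⁻¹ ≡ 17 (mod 31), t ≡ 9. Hence x ≡ 175 + 197·9 = 1948 (mod 6107).
From x ≡ 1948 (mod 6107) write x = 1948 + 6107t. Substituting into x ≡ 92 (mod 211) gives 6107t ≡ 43 (mod 211), and since 199⁻¹ ≡ 123 (mod 211), t ≡ 14. Hence x ≡ 1948 + 6107·14 = 87446 (mod 1288577).
From x ≡ 87446 (mod 1288577) write x = 87446 + 1288577t. Substituting into x ≡ 33 (mod 131) gives 1288577t ≡ 95 (mod 131), and since 61⁻¹ ≡ 58 (mod 131), t ≡ 8. Hence x ≡ 87446 + 1288577·8 = 10396062 (mod 168803587).

10396062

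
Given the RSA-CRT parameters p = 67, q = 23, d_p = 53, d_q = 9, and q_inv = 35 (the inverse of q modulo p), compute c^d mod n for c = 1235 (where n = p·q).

m₁ = c^(d_p) mod p: c ≡ 29 (mod 67), and 29^53 mod 67 = 37.
m₂ = c^(d_q) mod q: c ≡ 16 (mod 23), and 16^9 mod 23 = 8.
h = q_inv·(m₁ − m₂) mod p = 35·(37 − 8) mod 67 = 10.
m = m₂ + h·q = 8 + 10·23 = 238.

238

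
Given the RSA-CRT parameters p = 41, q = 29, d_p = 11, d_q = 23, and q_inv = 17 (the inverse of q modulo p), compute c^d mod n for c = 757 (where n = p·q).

936

m₁ = c^(d_p) mod p: c ≡ 19 (mod 41), and 19^11 mod 41 = 34.
m₂ = c^(d_q) mod q: c ≡ 3 (mod 29), and 3^23 mod 29 = 8.
h = q_inv·(m₁ − m₂) mod p = 17·(34 − 8) mod 41 = 32.
m = m₂ + h·q = 8 + 32·29 = 936.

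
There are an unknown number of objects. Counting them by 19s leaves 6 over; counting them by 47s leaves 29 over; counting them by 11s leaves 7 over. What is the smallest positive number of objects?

From N ≡ 6 (mod 19) write N = 6 + 19t. Substituting into N ≡ 29 (mod 47) gives 19t ≡ 23 (mod 47), and since 19⁻¹ ≡ 5 (mod 47), t ≡ 21. Hence N ≡ 6 + 19·21 = 405 (mod 893).
From N ≡ 405 (mod 893) write N = 405 + 893t. Substituting into N ≡ 7 (mod 11) gives 893t ≡ 9 (mod 11), and since 2⁻¹ ≡ 6 (mod 11), t ≡ 10. Hence N ≡ 405 + 893·10 = 9335 (mod 9823).

9335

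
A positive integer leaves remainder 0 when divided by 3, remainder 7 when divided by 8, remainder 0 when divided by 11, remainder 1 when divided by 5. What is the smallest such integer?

From m ≡ 0 (mod 3) write m = 0 + 3t. Substituting into m ≡ 7 (mod 8) gives 3t ≡ 7 (mod 8), and since 3⁻¹ ≡ 3 (mod 8), t ≡ 5. Hence m ≡ 0 + 3·5 = 15 (mod 24).
From m ≡ 15 (mod 24) write m = 15 + 24t. Substituting into m ≡ 0 (mod 11) gives 24t ≡ 7 (mod 11), and since 2⁻¹ ≡ 6 (mod 11), t ≡ 9. Hence m ≡ 15 + 24·9 = 231 (mod 264).
From m ≡ 231 (mod 264) write m = 231 + 264t. Substituting into m ≡ 1 (mod 5) gives 264t ≡ 0 (mod 5), and since 4⁻¹ ≡ 4 (mod 5), t ≡ 0. Hence m ≡ 231 + 264·0 = 231 (mod 1320).

231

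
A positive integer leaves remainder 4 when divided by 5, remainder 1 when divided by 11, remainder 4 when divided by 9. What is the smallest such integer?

364

The moduli are pairwise coprime; N = 5·11·9 = 495.
N/5 = 99; 99 ≡ 4 (mod 5); 4·4 ≡ 1, so inverse 4.
N/11 = 45; 45 ≡ 1 (mod 11), inverse 1.
N/9 = 55; 55 ≡ 1 (mod 9), inverse 1.
x ≡ 4·99·4 + 1·45·1 + 4·55·1 = 1849.
1849 mod 495 = 364.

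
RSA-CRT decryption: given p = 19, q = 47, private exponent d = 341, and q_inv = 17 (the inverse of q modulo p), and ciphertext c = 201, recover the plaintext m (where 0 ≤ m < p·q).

d_p = d mod (p−1) = 341 mod 18 = 17; d_q = d mod (q−1) = 19.
m₁ = c^(d_p) mod p: c ≡ 11 (mod 19), and 11^17 mod 19 = 7.
m₂ = c^(d_q) mod q: c ≡ 13 (mod 47), and 13^19 mod 47 = 22.
h = q_inv·(m₁ − m₂) mod p = 17·(7 − 22) mod 19 = 11.
m = m₂ + h·q = 22 + 11·47 = 539.

539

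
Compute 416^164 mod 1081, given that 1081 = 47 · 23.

Mod 47: 416 ≡ 40; by Fermat, exponent reduces to 164 mod 46 = 26; 40^26 ≡ 14 (mod 47).
Mod 23: 416 ≡ 2; by Fermat, exponent reduces to 164 mod 22 = 10; 2^10 ≡ 12 (mod 23).
Combine by CRT: x ≡ 14 (mod 47), x ≡ 12 (mod 23) ⇒ x ≡ 1001 (mod 1081).

1001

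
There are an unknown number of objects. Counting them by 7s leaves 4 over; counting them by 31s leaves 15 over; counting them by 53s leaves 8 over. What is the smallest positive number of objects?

From N ≡ 4 (mod 7) write N = 4 + 7t. Substituting into N ≡ 15 (mod 31) gives 7t ≡ 11 (mod 31), and since 7⁻¹ ≡ 9 (mod 31), t ≡ 6. Hence N ≡ 4 + 7·6 = 46 (mod 217).
From N ≡ 46 (mod 217) write N = 46 + 217t. Substituting into N ≡ 8 (mod 53) gives 217t ≡ 15 (mod 53), and since 5⁻¹ ≡ 32 (mod 53), t ≡ 3. Hence N ≡ 46 + 217·3 = 697 (mod 11501).

697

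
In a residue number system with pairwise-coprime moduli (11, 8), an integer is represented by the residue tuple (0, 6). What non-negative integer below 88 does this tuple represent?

Combine the congruences pairwise.
From x ≡ 0 (mod 11) write x = 0 + 11t. Substituting into x ≡ 6 (mod 8) gives 11t ≡ 6 (mod 8), and since 3⁻¹ ≡ 3 (mod 8), t ≡ 2. Hence x ≡ 0 + 11·2 = 22 (mod 88).

22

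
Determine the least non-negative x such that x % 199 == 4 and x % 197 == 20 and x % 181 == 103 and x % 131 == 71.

The moduli are pairwise coprime; N = 199·197·181·131 = 929542333.
N/199 = 4671067; 4671067 ≡ 139 (mod 199); 139·63 ≡ 1, so inverse 63.
N/197 = 4718489; 4718489 ≡ 142 (mod 197); 142·154 ≡ 1, so inverse 154.
N/181 = 5135593; 5135593 ≡ 80 (mod 181); 80·43 ≡ 1, so inverse 43.
N/131 = 7095743; 7095743 ≡ 128 (mod 131); 128·87 ≡ 1, so inverse 87.
x ≡ 4·4671067·63 + 20·4718489·154 + 103·5135593·43 + 71·7095743·87 = 82286000912.
82286000912 mod 929542333 = 486275608.

486275608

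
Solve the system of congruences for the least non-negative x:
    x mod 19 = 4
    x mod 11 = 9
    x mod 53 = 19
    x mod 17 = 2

9029

From x ≡ 4 (mod 19) write x = 4 + 19t. Substituting into x ≡ 9 (mod 11) gives 19t ≡ 5 (mod 11), and since 8⁻¹ ≡ 7 (mod 11), t ≡ 2. Hence x ≡ 4 + 19·2 = 42 (mod 209).
From x ≡ 42 (mod 209) write x = 42 + 209t. Substituting into x ≡ 19 (mod 53) gives 209t ≡ 30 (mod 53), and since 50⁻¹ ≡ 35 (mod 53), t ≡ 43. Hence x ≡ 42 + 209·43 = 9029 (mod 11077).
From x ≡ 9029 (mod 11077) write x = 9029 + 11077t. Substituting into x ≡ 2 (mod 17) gives 11077t ≡ 0 (mod 17), and since 10⁻¹ ≡ 12 (mod 17), t ≡ 0. Hence x ≡ 9029 + 11077·0 = 9029 (mod 188309).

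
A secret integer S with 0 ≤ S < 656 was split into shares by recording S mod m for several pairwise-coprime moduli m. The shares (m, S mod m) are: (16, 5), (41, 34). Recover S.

485

From S ≡ 5 (mod 16) write S = 5 + 16t. Substituting into S ≡ 34 (mod 41) gives 16t ≡ 29 (mod 41), and since 16⁻¹ ≡ 18 (mod 41), t ≡ 30. Hence S ≡ 5 + 16·30 = 485 (mod 656).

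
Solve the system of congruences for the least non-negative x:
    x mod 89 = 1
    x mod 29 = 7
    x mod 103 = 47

126737

Combine the congruences pairwise.
From x ≡ 1 (mod 89) write x = 1 + 89t. Substituting into x ≡ 7 (mod 29) gives 89t ≡ 6 (mod 29), and since 2⁻¹ ≡ 15 (mod 29), t ≡ 3. Hence x ≡ 1 + 89·3 = 268 (mod 2581).
From x ≡ 268 (mod 2581) write x = 268 + 2581t. Substituting into x ≡ 47 (mod 103) gives 2581t ≡ 88 (mod 103), and since 6⁻¹ ≡ 86 (mod 103), t ≡ 49. Hence x ≡ 268 + 2581·49 = 126737 (mod 265843).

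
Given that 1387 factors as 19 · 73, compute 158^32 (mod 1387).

Mod 19: 158 ≡ 6; by Fermat, exponent reduces to 32 mod 18 = 14; 6^14 ≡ 5 (mod 19).
Mod 73: 158 ≡ 12; 12^32 ≡ 55 (mod 73).
Combine by CRT: x ≡ 5 (mod 19), x ≡ 55 (mod 73) ⇒ x ≡ 347 (mod 1387).

347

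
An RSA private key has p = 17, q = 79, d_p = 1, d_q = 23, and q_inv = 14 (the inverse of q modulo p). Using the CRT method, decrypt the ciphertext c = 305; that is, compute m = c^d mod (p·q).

m₁ = c^(d_p) mod p: c ≡ 16 (mod 17), and 16^1 mod 17 = 16.
m₂ = c^(d_q) mod q: c ≡ 68 (mod 79), and 68^23 mod 79 = 77.
h = q_inv·(m₁ − m₂) mod p = 14·(16 − 77) mod 17 = 13.
m = m₂ + h·q = 77 + 13·79 = 1104.

1104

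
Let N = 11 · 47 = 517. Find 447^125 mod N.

296

Mod 11: 447 ≡ 7; by Fermat, exponent reduces to 125 mod 10 = 5; 7^5 ≡ 10 (mod 11).
Mod 47: 447 ≡ 24; by Fermat, exponent reduces to 125 mod 46 = 33; 24^33 ≡ 14 (mod 47).
Combine by CRT: x ≡ 10 (mod 11), x ≡ 14 (mod 47) ⇒ x ≡ 296 (mod 517).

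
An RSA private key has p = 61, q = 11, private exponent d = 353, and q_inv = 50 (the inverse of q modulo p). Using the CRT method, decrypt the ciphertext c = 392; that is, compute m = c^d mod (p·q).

79

d_p = d mod (p−1) = 353 mod 60 = 53; d_q = d mod (q−1) = 3.
m₁ = c^(d_p) mod p: c ≡ 26 (mod 61), and 26^53 mod 61 = 18.
m₂ = c^(d_q) mod q: c ≡ 7 (mod 11), and 7^3 mod 11 = 2.
h = q_inv·(m₁ − m₂) mod p = 50·(18 − 2) mod 61 = 7.
m = m₂ + h·q = 2 + 7·11 = 79.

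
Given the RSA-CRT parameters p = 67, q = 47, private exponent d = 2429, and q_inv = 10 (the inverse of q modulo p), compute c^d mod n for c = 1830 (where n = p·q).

456

d_p = d mod (p−1) = 2429 mod 66 = 53; d_q = d mod (q−1) = 37.
m₁ = c^(d_p) mod p: c ≡ 21 (mod 67), and 21^53 mod 67 = 54.
m₂ = c^(d_q) mod q: c ≡ 44 (mod 47), and 44^37 mod 47 = 33.
h = q_inv·(m₁ − m₂) mod p = 10·(54 − 33) mod 67 = 9.
m = m₂ + h·q = 33 + 9·47 = 456.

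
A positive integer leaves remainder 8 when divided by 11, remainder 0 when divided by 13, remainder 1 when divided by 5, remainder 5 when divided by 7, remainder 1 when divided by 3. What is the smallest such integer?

The moduli are pairwise coprime; N = 11·13·5·7·3 = 15015.
N/11 = 1365; 1365 ≡ 1 (mod 11), inverse 1.
N/13 = 1155; 1155 ≡ 11 (mod 13); 11·6 ≡ 1, so inverse 6.
N/5 = 3003; 3003 ≡ 3 (mod 5); 3·2 ≡ 1, so inverse 2.
N/7 = 2145; 2145 ≡ 3 (mod 7); 3·5 ≡ 1, so inverse 5.
N/3 = 5005; 5005 ≡ 1 (mod 3), inverse 1.
m ≡ 8·1365·1 + 0·1155·6 + 1·3003·2 + 5·2145·5 + 1·5005·1 = 75556.
75556 mod 15015 = 481.

481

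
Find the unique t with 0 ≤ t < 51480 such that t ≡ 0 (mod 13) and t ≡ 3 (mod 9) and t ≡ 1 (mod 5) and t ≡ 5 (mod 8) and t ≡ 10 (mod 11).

47541

The moduli are pairwise coprime; N = 13·9·5·8·11 = 51480.
N/13 = 3960; 3960 ≡ 8 (mod 13); 8·5 ≡ 1, so inverse 5.
N/9 = 5720; 5720 ≡ 5 (mod 9); 5·2 ≡ 1, so inverse 2.
N/5 = 10296; 10296 ≡ 1 (mod 5), inverse 1.
N/8 = 6435; 6435 ≡ 3 (mod 8); 3·3 ≡ 1, so inverse 3.
N/11 = 4680; 4680 ≡ 5 (mod 11); 5·9 ≡ 1, so inverse 9.
t ≡ 0·3960·5 + 3·5720·2 + 1·10296·1 + 5·6435·3 + 10·4680·9 = 562341.
562341 mod 51480 = 47541.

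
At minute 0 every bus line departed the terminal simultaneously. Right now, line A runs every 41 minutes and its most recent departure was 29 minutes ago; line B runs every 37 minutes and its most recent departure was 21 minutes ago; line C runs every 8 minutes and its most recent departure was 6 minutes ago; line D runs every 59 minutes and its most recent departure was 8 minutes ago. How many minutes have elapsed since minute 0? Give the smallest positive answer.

605230

Combine the congruences pairwise.
From t ≡ 29 (mod 41) write t = 29 + 41s. Substituting into t ≡ 21 (mod 37) gives 41s ≡ 29 (mod 37), and since 4⁻¹ ≡ 28 (mod 37), s ≡ 35. Hence t ≡ 29 + 41·35 = 1464 (mod 1517).
From t ≡ 1464 (mod 1517) write t = 1464 + 1517s. Substituting into t ≡ 6 (mod 8) gives 1517s ≡ 6 (mod 8), and since 5⁻¹ ≡ 5 (mod 8), s ≡ 6. Hence t ≡ 1464 + 1517·6 = 10566 (mod 12136).
From t ≡ 10566 (mod 12136) write t = 10566 + 12136s. Substituting into t ≡ 8 (mod 59) gives 12136s ≡ 3 (mod 59), and since 41⁻¹ ≡ 36 (mod 59), s ≡ 49. Hence t ≡ 10566 + 12136·49 = 605230 (mod 716024).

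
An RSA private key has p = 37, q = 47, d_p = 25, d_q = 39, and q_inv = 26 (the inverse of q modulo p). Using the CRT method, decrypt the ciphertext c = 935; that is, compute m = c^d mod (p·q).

158

m₁ = c^(d_p) mod p: c ≡ 10 (mod 37), and 10^25 mod 37 = 10.
m₂ = c^(d_q) mod q: c ≡ 42 (mod 47), and 42^39 mod 47 = 17.
h = q_inv·(m₁ − m₂) mod p = 26·(10 − 17) mod 37 = 3.
m = m₂ + h·q = 17 + 3·47 = 158.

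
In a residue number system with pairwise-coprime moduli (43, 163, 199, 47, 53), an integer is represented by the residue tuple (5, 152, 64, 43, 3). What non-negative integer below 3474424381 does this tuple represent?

1624041850

Combine the congruences pairwise.
From x ≡ 5 (mod 43) write x = 5 + 43t. Substituting into x ≡ 152 (mod 163) gives 43t ≡ 147 (mod 163), and since 43⁻¹ ≡ 91 (mod 163), t ≡ 11. Hence x ≡ 5 + 43·11 = 478 (mod 7009).
From x ≡ 478 (mod 7009) write x = 478 + 7009t. Substituting into x ≡ 64 (mod 199) gives 7009t ≡ 183 (mod 199), and since 44⁻¹ ≡ 95 (mod 199), t ≡ 72. Hence x ≡ 478 + 7009·72 = 505126 (mod 1394791).
From x ≡ 505126 (mod 1394791) write x = 505126 + 1394791t. Substituting into x ≡ 43 (mod 47) gives 1394791t ≡ 26 (mod 47), and since 19⁻¹ ≡ 5 (mod 47), t ≡ 36. Hence x ≡ 505126 + 1394791·36 = 50717602 (mod 65555177).
From x ≡ 50717602 (mod 65555177) write x = 50717602 + 65555177t. Substituting into x ≡ 3 (mod 53) gives 65555177t ≡ 9 (mod 53), and since 7⁻¹ ≡ 38 (mod 53), t ≡ 24. Hence x ≡ 50717602 + 65555177·24 = 1624041850 (mod 3474424381).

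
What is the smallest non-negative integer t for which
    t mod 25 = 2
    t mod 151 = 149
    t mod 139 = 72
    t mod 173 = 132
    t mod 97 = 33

5322576952

The moduli are pairwise coprime; N = 25·151·139·173·97 = 8805410225.
N/25 = 352216409; 352216409 ≡ 9 (mod 25); 9·14 ≡ 1, so inverse 14.
N/151 = 58313975; 58313975 ≡ 40 (mod 151); 40·34 ≡ 1, so inverse 34.
N/139 = 63348275; 63348275 ≡ 137 (mod 139); 137·69 ≡ 1, so inverse 69.
N/173 = 50898325; 50898325 ≡ 168 (mod 173); 168·69 ≡ 1, so inverse 69.
N/97 = 90777425; 90777425 ≡ 72 (mod 97); 72·31 ≡ 1, so inverse 31.
t ≡ 2·352216409·14 + 149·58313975·34 + 72·63348275·69 + 132·50898325·69 + 33·90777425·31 = 1176442136877.
1176442136877 mod 8805410225 = 5322576952.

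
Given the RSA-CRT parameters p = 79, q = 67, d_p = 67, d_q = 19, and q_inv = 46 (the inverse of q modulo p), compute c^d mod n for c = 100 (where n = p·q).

m₁ = c^(d_p) mod p: c ≡ 21 (mod 79), and 21^67 mod 79 = 46.
m₂ = c^(d_q) mod q: c ≡ 33 (mod 67), and 33^19 mod 67 = 36.
h = q_inv·(m₁ − m₂) mod p = 46·(46 − 36) mod 79 = 65.
m = m₂ + h·q = 36 + 65·67 = 4391.

4391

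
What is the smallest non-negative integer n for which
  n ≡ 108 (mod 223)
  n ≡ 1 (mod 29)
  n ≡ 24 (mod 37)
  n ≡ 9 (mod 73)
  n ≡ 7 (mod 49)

337958838

From n ≡ 108 (mod 223) write n = 108 + 223t. Substituting into n ≡ 1 (mod 29) gives 223t ≡ 9 (mod 29), and since 20⁻¹ ≡ 16 (mod 29), t ≡ 28. Hence n ≡ 108 + 223·28 = 6352 (mod 6467).
From n ≡ 6352 (mod 6467) write n = 6352 + 6467t. Substituting into n ≡ 24 (mod 37) gives 6467t ≡ 36 (mod 37), and since 29⁻¹ ≡ 23 (mod 37), t ≡ 14. Hence n ≡ 6352 + 6467·14 = 96890 (mod 239279).
From n ≡ 96890 (mod 239279) write n = 96890 + 239279t. Substituting into n ≡ 9 (mod 73) gives 239279t ≡ 63 (mod 73), and since 58⁻¹ ≡ 34 (mod 73), t ≡ 25. Hence n ≡ 96890 + 239279·25 = 6078865 (mod 17467367).
From n ≡ 6078865 (mod 17467367) write n = 6078865 + 17467367t. Substituting into n ≡ 7 (mod 49) gives 17467367t ≡ 33 (mod 49), and since 43⁻¹ ≡ 8 (mod 49), t ≡ 19. Hence n ≡ 6078865 + 17467367·19 = 337958838 (mod 855900983).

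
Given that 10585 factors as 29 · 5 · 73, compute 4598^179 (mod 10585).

Mod 29: 4598 ≡ 16; by Fermat, exponent reduces to 179 mod 28 = 11; 16^11 ≡ 25 (mod 29).
Mod 5: 4598 ≡ 3; by Fermat, exponent reduces to 179 mod 4 = 3; 3^3 ≡ 2 (mod 5).
Mod 73: 4598 ≡ 72; by Fermat, exponent reduces to 179 mod 72 = 35; 72^35 ≡ 72 (mod 73).
Combine by CRT: x ≡ 25 (mod 29), x ≡ 2 (mod 5), x ≡ 72 (mod 73) ⇒ x ≡ 5912 (mod 10585).

5912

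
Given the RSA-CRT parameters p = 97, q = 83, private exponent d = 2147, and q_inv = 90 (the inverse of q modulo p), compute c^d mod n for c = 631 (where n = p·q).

1111

d_p = d mod (p−1) = 2147 mod 96 = 35; d_q = d mod (q−1) = 15.
m₁ = c^(d_p) mod p: c ≡ 49 (mod 97), and 49^35 mod 97 = 44.
m₂ = c^(d_q) mod q: c ≡ 50 (mod 83), and 50^15 mod 83 = 32.
h = q_inv·(m₁ − m₂) mod p = 90·(44 − 32) mod 97 = 13.
m = m₂ + h·q = 32 + 13·83 = 1111.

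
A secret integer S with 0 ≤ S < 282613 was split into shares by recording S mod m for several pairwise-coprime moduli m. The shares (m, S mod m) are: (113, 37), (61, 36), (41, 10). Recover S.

265813

The moduli are pairwise coprime; N = 113·61·41 = 282613.
N/113 = 2501; 2501 ≡ 15 (mod 113); 15·98 ≡ 1, so inverse 98.
N/61 = 4633; 4633 ≡ 58 (mod 61); 58·20 ≡ 1, so inverse 20.
N/41 = 6893; 6893 ≡ 5 (mod 41); 5·33 ≡ 1, so inverse 33.
S ≡ 37·2501·98 + 36·4633·20 + 10·6893·33 = 14679076.
14679076 mod 282613 = 265813.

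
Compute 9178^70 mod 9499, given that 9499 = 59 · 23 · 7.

4187

Mod 59: 9178 ≡ 33; by Fermat, exponent reduces to 70 mod 58 = 12; 33^12 ≡ 57 (mod 59).
Mod 23: 9178 ≡ 1; by Fermat, exponent reduces to 70 mod 22 = 4; 1^4 ≡ 1 (mod 23).
Mod 7: 9178 ≡ 1; by Fermat, exponent reduces to 70 mod 6 = 4; 1^4 ≡ 1 (mod 7).
Combine by CRT: x ≡ 57 (mod 59), x ≡ 1 (mod 23), x ≡ 1 (mod 7) ⇒ x ≡ 4187 (mod 9499).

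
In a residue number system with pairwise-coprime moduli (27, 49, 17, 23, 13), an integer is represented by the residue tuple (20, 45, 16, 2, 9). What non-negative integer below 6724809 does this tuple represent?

The moduli are pairwise coprime; N = 27·49·17·23·13 = 6724809.
N/27 = 249067; 249067 ≡ 19 (mod 27); 19·10 ≡ 1, so inverse 10.
N/49 = 137241; 137241 ≡ 41 (mod 49); 41·6 ≡ 1, so inverse 6.
N/17 = 395577; 395577 ≡ 4 (mod 17); 4·13 ≡ 1, so inverse 13.
N/23 = 292383; 292383 ≡ 7 (mod 23); 7·10 ≡ 1, so inverse 10.
N/13 = 517293; 517293 ≡ 10 (mod 13); 10·4 ≡ 1, so inverse 4.
x ≡ 20·249067·10 + 45·137241·6 + 16·395577·13 + 2·292383·10 + 9·517293·4 = 193618694.
193618694 mod 6724809 = 5324042.

5324042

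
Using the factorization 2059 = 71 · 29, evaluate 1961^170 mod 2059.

1310

Mod 71: 1961 ≡ 44; by Fermat, exponent reduces to 170 mod 70 = 30; 44^30 ≡ 32 (mod 71).
Mod 29: 1961 ≡ 18; by Fermat, exponent reduces to 170 mod 28 = 2; 18^2 ≡ 5 (mod 29).
Combine by CRT: x ≡ 32 (mod 71), x ≡ 5 (mod 29) ⇒ x ≡ 1310 (mod 2059).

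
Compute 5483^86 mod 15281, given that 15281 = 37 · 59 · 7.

8334

Mod 37: 5483 ≡ 7; by Fermat, exponent reduces to 86 mod 36 = 14; 7^14 ≡ 9 (mod 37).
Mod 59: 5483 ≡ 55; by Fermat, exponent reduces to 86 mod 58 = 28; 55^28 ≡ 15 (mod 59).
Mod 7: 5483 ≡ 2; by Fermat, exponent reduces to 86 mod 6 = 2; 2^2 ≡ 4 (mod 7).
Combine by CRT: x ≡ 9 (mod 37), x ≡ 15 (mod 59), x ≡ 4 (mod 7) ⇒ x ≡ 8334 (mod 15281).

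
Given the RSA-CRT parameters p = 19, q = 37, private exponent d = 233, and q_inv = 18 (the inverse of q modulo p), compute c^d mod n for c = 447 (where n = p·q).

173

d_p = d mod (p−1) = 233 mod 18 = 17; d_q = d mod (q−1) = 17.
m₁ = c^(d_p) mod p: c ≡ 10 (mod 19), and 10^17 mod 19 = 2.
m₂ = c^(d_q) mod q: c ≡ 3 (mod 37), and 3^17 mod 37 = 25.
h = q_inv·(m₁ − m₂) mod p = 18·(2 − 25) mod 19 = 4.
m = m₂ + h·q = 25 + 4·37 = 173.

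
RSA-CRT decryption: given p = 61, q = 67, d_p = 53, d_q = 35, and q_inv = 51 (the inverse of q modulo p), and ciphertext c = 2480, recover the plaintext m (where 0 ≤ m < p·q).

m₁ = c^(d_p) mod p: c ≡ 40 (mod 61), and 40^53 mod 61 = 32.
m₂ = c^(d_q) mod q: c ≡ 1 (mod 67), and 1^35 mod 67 = 1.
h = q_inv·(m₁ − m₂) mod p = 51·(32 − 1) mod 61 = 56.
m = m₂ + h·q = 1 + 56·67 = 3753.

3753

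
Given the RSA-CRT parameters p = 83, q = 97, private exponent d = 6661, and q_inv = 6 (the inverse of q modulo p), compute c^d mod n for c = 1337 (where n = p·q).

953

d_p = d mod (p−1) = 6661 mod 82 = 19; d_q = d mod (q−1) = 37.
m₁ = c^(d_p) mod p: c ≡ 9 (mod 83), and 9^19 mod 83 = 40.
m₂ = c^(d_q) mod q: c ≡ 76 (mod 97), and 76^37 mod 97 = 80.
h = q_inv·(m₁ − m₂) mod p = 6·(40 − 80) mod 83 = 9.
m = m₂ + h·q = 80 + 9·97 = 953.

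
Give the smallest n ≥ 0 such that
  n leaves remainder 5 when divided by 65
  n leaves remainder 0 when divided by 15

135

gcd(65, 15) = 5 and 5 | (0 − 5), so the pair is consistent; merging gives n ≡ 135 (mod 195), where 195 = lcm(65, 15).
The solution is unique modulo lcm(65, 15) = 195.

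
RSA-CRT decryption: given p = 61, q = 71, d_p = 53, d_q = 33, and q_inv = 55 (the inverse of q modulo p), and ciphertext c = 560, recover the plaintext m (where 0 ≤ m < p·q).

m₁ = c^(d_p) mod p: c ≡ 11 (mod 61), and 11^53 mod 61 = 11.
m₂ = c^(d_q) mod q: c ≡ 63 (mod 71), and 63^33 mod 71 = 61.
h = q_inv·(m₁ − m₂) mod p = 55·(11 − 61) mod 61 = 56.
m = m₂ + h·q = 61 + 56·71 = 4037.

4037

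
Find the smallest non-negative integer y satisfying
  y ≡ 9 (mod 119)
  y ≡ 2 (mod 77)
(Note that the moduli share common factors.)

gcd(119, 77) = 7 and 7 | (2 − 9), so the pair is consistent; merging gives y ≡ 1080 (mod 1309), where 1309 = lcm(119, 77).
The solution is unique modulo lcm(119, 77) = 1309.

1080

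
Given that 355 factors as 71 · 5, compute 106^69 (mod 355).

Mod 71: 106 ≡ 35; 35^69 ≡ 69 (mod 71).
Mod 5: 106 ≡ 1; by Fermat, exponent reduces to 69 mod 4 = 1; 1^1 ≡ 1 (mod 5).
Combine by CRT: x ≡ 69 (mod 71), x ≡ 1 (mod 5) ⇒ x ≡ 211 (mod 355).

211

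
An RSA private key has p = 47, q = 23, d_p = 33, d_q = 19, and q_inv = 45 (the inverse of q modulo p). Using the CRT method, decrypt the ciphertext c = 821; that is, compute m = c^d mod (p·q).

702

m₁ = c^(d_p) mod p: c ≡ 22 (mod 47), and 22^33 mod 47 = 44.
m₂ = c^(d_q) mod q: c ≡ 16 (mod 23), and 16^19 mod 23 = 12.
h = q_inv·(m₁ − m₂) mod p = 45·(44 − 12) mod 47 = 30.
m = m₂ + h·q = 12 + 30·23 = 702.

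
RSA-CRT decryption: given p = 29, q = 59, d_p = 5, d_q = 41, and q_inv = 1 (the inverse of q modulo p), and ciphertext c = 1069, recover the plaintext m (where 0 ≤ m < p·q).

m₁ = c^(d_p) mod p: c ≡ 25 (mod 29), and 25^5 mod 29 = 20.
m₂ = c^(d_q) mod q: c ≡ 7 (mod 59), and 7^41 mod 59 = 9.
h = q_inv·(m₁ − m₂) mod p = 1·(20 − 9) mod 29 = 11.
m = m₂ + h·q = 9 + 11·59 = 658.

658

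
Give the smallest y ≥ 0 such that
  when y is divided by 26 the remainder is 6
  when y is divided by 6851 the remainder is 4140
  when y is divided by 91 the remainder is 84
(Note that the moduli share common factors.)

86352

Combine the congruences pairwise.
gcd(26, 6851) = 13 and 13 | (4140 − 6), so the pair is consistent; merging gives y ≡ 4140 (mod 13702), where 13702 = lcm(26, 6851).
gcd(13702, 91) = 13 and 13 | (84 − 4140), so the pair is consistent; merging gives y ≡ 86352 (mod 95914), where 95914 = lcm(13702, 91).
The solution is unique modulo lcm(26, 6851, 91) = 95914.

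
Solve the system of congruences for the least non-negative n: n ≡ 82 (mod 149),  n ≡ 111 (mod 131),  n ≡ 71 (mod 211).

Combine the congruences pairwise.
From n ≡ 82 (mod 149) write n = 82 + 149t. Substituting into n ≡ 111 (mod 131) gives 149t ≡ 29 (mod 131), and since 18⁻¹ ≡ 51 (mod 131), t ≡ 38. Hence n ≡ 82 + 149·38 = 5744 (mod 19519).
From n ≡ 5744 (mod 19519) write n = 5744 + 19519t. Substituting into n ≡ 71 (mod 211) gives 19519t ≡ 24 (mod 211), and since 107⁻¹ ≡ 71 (mod 211), t ≡ 16. Hence n ≡ 5744 + 19519·16 = 318048 (mod 4118509).

318048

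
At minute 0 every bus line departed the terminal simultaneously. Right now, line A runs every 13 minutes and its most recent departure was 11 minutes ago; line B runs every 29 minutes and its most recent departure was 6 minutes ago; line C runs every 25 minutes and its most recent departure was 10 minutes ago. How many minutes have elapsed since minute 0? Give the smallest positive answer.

5835

From t ≡ 11 (mod 13) write t = 11 + 13s. Substituting into t ≡ 6 (mod 29) gives 13s ≡ 24 (mod 29), and since 13⁻¹ ≡ 9 (mod 29), s ≡ 13. Hence t ≡ 11 + 13·13 = 180 (mod 377).
From t ≡ 180 (mod 377) write t = 180 + 377s. Substituting into t ≡ 10 (mod 25) gives 377s ≡ 5 (mod 25), and since 2⁻¹ ≡ 13 (mod 25), s ≡ 15. Hence t ≡ 180 + 377·15 = 5835 (mod 9425).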